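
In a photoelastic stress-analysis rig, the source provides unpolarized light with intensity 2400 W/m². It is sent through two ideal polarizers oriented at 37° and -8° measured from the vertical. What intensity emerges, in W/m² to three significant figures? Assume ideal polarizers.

I ≈ 600 W/m²

Unpolarized light through the first polarizer → I₁ = 2400 W/m²/2 = 1200 W/m², polarized at 37°.
I₂ = I₁ · cos²(45°) = 1200 · 0.5 = 600 W/m².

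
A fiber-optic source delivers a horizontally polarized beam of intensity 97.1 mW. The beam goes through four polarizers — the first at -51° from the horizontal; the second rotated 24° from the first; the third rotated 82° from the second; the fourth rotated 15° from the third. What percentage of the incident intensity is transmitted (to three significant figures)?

I₁ = 97.1 mW · cos²(51°) = 38.46 mW.
I₂ = I₁ · cos²(24°) = 38.46 · 0.8346 = 32.09 mW.
I₃ = I₂ · cos²(82°) = 32.09 · 0.01937 = 0.6216 mW.
I₄ = I₃ · cos²(15°) = 0.6216 · 0.933 = 0.58 mW.
That is 0.5973% of the incident intensity.

≈ 0.597%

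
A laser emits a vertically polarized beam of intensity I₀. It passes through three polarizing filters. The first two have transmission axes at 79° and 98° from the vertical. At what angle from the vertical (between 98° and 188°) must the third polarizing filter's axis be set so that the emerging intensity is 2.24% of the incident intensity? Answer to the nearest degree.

By Malus's law, I₁ = I₀ cos²(79° − 0°) = I₀ cos²(79°) = 0.03641 I₀.
I₂ = I₁ cos²(98° − 79°) = 0.03641 I₀ · cos²(19°) = 0.03255 I₀.
Need I₃/I₀ = 0.0224, so cos²(θ − 98°) = 0.0224 / 0.03255 = 0.6882.
θ − 98° = arccos(√0.6882) = 33.9°, giving θ ≈ 98 + 33.9 = 131.9°.

θ ≈ 132°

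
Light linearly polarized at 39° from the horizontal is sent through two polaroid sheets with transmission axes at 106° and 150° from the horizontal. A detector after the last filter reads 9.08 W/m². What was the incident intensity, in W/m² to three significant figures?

I₁ = I₀ cos²(106° − 39°) = I₀ cos²(67°) = 0.1527 I₀.
I₂ = I₁ cos²(150° − 106°) = 0.1527 I₀ · cos²(44°) = 0.079 I₀.
So 9.08 W/m² = 0.079 I₀, giving I₀ = 9.08/0.079 = 114.9 W/m².

I₀ ≈ 115 W/m²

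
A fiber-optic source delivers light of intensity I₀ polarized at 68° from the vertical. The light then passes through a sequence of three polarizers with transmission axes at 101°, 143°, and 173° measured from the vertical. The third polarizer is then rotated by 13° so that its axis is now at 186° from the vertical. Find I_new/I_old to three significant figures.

I_new/I_old ≈ 0.713

Before rotation:
By Malus's law, I₁ = I₀ cos²(101° − 68°) = I₀ cos²(33°) = 0.7034 I₀.
I₂ = I₁ cos²(143° − 101°) = 0.7034 I₀ · cos²(42°) = 0.3884 I₀.
I₃ = I₂ cos²(173° − 143°) = 0.3884 I₀ · cos²(30°) = 0.2913 I₀.
After rotation:
I₁ = I₀ cos²(101° − 68°) = I₀ cos²(33°) = 0.7034 I₀.
I₂ = I₁ cos²(143° − 101°) = 0.7034 I₀ · cos²(42°) = 0.3884 I₀.
I₃ = I₂ cos²(186° − 143°) = 0.3884 I₀ · cos²(43°) = 0.2078 I₀.
Ratio = 0.2078 / 0.2913 = 0.7132.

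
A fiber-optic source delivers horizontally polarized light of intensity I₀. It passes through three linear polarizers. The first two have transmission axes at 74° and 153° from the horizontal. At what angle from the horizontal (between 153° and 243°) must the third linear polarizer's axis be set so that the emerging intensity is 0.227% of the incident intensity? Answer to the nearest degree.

θ ≈ 178°

By Malus's law, I₁ = I₀ cos²(74° − 0°) = I₀ cos²(74°) = 0.07598 I₀.
I₂ = I₁ cos²(153° − 74°) = 0.07598 I₀ · cos²(79°) = 0.002766 I₀.
Need I₃/I₀ = 0.00227, so cos²(θ − 153°) = 0.00227 / 0.002766 = 0.8206.
θ − 153° = arccos(√0.8206) = 25.1°, giving θ ≈ 153 + 25.1 = 178.1°.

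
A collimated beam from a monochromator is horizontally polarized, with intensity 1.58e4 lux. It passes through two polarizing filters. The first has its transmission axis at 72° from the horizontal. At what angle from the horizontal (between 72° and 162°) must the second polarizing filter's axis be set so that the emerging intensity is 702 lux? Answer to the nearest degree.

θ ≈ 119°

I₁ = I₀ cos²(72° − 0°) = I₀ cos²(72°) = 0.09549 I₀.
Target fraction: 702 / 1.58e4 lux = 0.04443 of I₀.
Need I₂/I₀ = 0.04443, so cos²(θ − 72°) = 0.04443 / 0.09549 = 0.4653.
θ − 72° = arccos(√0.4653) = 47.0°, giving θ ≈ 72 + 47.0 = 119.0°.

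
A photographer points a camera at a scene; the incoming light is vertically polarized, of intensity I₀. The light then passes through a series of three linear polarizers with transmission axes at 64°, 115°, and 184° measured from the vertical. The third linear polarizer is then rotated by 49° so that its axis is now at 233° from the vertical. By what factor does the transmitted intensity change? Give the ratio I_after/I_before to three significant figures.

I_new/I_old ≈ 1.72

Before rotation:
By Malus's law, I₁ = I₀ cos²(64° − 0°) = I₀ cos²(64°) = 0.1922 I₀.
I₂ = I₁ cos²(115° − 64°) = 0.1922 I₀ · cos²(51°) = 0.07611 I₀.
I₃ = I₂ cos²(184° − 115°) = 0.07611 I₀ · cos²(69°) = 0.009774 I₀.
After rotation:
I₁ = I₀ cos²(64° − 0°) = I₀ cos²(64°) = 0.1922 I₀.
I₂ = I₁ cos²(115° − 64°) = 0.1922 I₀ · cos²(51°) = 0.07611 I₀.
Angle between axes 2 and 3: 62°. I₃ = 0.07611 I₀ · cos²(62°) = 0.01677 I₀.
Ratio = 0.01677 / 0.009774 = 1.716.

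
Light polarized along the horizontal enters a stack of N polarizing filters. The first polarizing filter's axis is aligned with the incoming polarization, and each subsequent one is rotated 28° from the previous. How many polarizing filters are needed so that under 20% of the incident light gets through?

First polarizer is aligned with the polarization: full transmission.
Each further stage multiplies by cos²(28°) = 0.7796.
After N polarizers: T = 0.7796^(N−1). Require T < 0.20 ⇒ N−1 > ln(0.20)/ln(0.7796) = 6.46, so N−1 ≥ 7 and N = 8.
Check: N=8 gives T = 0.175 < 0.20; N=7 gives T = 0.2245.

N = 8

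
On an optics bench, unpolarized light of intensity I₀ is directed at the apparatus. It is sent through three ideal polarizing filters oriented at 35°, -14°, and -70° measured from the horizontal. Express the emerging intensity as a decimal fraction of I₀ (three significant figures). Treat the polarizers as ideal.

Unpolarized light through the first polarizer → I₁ = ½ I₀, now polarized at 35°.
I₂ = I₁ cos²(-14° − 35°) = 0.5 I₀ · cos²(49°) = 0.2152 I₀.
I₃ = I₂ cos²(-70° + 14°) = 0.2152 I₀ · cos²(56°) = 0.06729 I₀.
Transmitted fraction = 0.06729.

≈ 0.0673 I₀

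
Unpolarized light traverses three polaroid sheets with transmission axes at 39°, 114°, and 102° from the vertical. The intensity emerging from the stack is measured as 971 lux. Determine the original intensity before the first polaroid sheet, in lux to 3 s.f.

I₀ ≈ 3.03e4 lux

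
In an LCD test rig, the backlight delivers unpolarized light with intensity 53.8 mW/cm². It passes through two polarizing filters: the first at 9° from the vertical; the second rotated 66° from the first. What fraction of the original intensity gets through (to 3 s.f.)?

I/I₀ ≈ 0.0827

Unpolarized light through the first polarizer → I₁ = 53.8 mW/cm²/2 = 26.9 mW/cm², polarized at 9°.
I₂ = I₁ · cos²(66°) = 26.9 · 0.1654 = 4.45 mW/cm².
Transmitted fraction = 0.08272.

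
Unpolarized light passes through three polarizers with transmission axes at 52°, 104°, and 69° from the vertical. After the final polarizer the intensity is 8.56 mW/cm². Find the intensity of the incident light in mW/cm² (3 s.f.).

I₀ ≈ 67.3 mW/cm²

Unpolarized light through the first polarizer → I₁ = ½ I₀, now polarized at 52°.
I₂ = I₁ cos²(104° − 52°) = 0.5 I₀ · cos²(52°) = 0.1895 I₀.
I₃ = I₂ cos²(69° − 104°) = 0.1895 I₀ · cos²(35°) = 0.1272 I₀.
So 8.56 mW/cm² = 0.1272 I₀, giving I₀ = 8.56/0.1272 = 67.31 mW/cm².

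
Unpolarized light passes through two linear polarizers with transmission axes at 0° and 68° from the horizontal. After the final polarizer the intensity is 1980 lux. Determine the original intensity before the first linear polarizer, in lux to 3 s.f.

I₀ ≈ 2.82e4 lux

Unpolarized light through the first polarizer → I₁ = ½ I₀, now polarized at 0°.
I₂ = I₁ cos²(68° − 0°) = 0.5 I₀ · cos²(68°) = 0.07017 I₀.
So 1980 lux = 0.07017 I₀, giving I₀ = 1980/0.07017 = 2.822e+04 lux.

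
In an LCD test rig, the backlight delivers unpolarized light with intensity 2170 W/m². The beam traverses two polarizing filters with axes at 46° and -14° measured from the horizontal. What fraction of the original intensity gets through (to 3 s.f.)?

I/I₀ ≈ 0.125

Unpolarized light through the first polarizer → I₁ = 2170 W/m²/2 = 1085 W/m², polarized at 46°.
I₂ = I₁ · cos²(60°) = 1085 · 0.25 = 271.3 W/m².
Transmitted fraction = 0.125.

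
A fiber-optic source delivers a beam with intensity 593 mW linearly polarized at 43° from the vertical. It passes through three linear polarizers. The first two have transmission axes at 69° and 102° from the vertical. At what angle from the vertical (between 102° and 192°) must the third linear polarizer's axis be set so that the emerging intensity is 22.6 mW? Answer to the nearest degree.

By Malus's law, I₁ = I₀ cos²(69° − 43°) = I₀ cos²(26°) = 0.8078 I₀.
I₂ = I₁ cos²(102° − 69°) = 0.8078 I₀ · cos²(33°) = 0.5682 I₀.
Target fraction: 22.6 / 593 mW = 0.03811 of I₀.
Need I₃/I₀ = 0.03811, so cos²(θ − 102°) = 0.03811 / 0.5682 = 0.06707.
θ − 102° = arccos(√0.06707) = 75.0°, giving θ ≈ 102 + 75.0 = 177.0°.

θ ≈ 177°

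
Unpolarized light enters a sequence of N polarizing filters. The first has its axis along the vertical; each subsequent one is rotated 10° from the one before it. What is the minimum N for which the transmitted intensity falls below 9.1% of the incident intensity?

First polarizer halves the unpolarized light: factor 1/2.
Each further stage multiplies by cos²(10°) = 0.9698.
After N polarizers: T = 0.5·0.9698^(N−1). Require T < 0.091 ⇒ N−1 > ln(0.091/0.5)/ln(0.9698) = 55.65, so N−1 ≥ 56 and N = 57.
Check: N=57 gives T = 0.09002 < 0.091; N=56 gives T = 0.09282.

N = 57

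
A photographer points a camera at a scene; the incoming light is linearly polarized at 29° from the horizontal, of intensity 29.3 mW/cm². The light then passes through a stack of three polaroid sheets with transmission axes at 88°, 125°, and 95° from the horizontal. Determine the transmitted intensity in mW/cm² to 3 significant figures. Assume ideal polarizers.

I ≈ 3.72 mW/cm²

I₁ = 29.3 mW/cm² · cos²(59°) = 7.772 mW/cm².
I₂ = I₁ · cos²(37°) = 7.772 · 0.6378 = 4.957 mW/cm².
I₃ = I₂ · cos²(30°) = 4.957 · 0.75 = 3.718 mW/cm².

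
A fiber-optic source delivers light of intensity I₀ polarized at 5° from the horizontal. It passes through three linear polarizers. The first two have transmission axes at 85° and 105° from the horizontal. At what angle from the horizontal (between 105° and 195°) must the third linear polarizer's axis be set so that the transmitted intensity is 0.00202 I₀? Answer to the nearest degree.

θ ≈ 179°

By Malus's law, I₁ = I₀ cos²(85° − 5°) = I₀ cos²(80°) = 0.03015 I₀.
I₂ = I₁ cos²(105° − 85°) = 0.03015 I₀ · cos²(20°) = 0.02663 I₀.
Need I₃/I₀ = 0.00202, so cos²(θ − 105°) = 0.00202 / 0.02663 = 0.07586.
θ − 105° = arccos(√0.07586) = 74.0°, giving θ ≈ 105 + 74.0 = 179.0°.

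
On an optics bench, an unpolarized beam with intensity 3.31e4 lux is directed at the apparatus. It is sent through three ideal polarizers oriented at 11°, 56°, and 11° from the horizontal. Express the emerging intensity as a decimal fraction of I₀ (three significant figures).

Unpolarized light through the first polarizer → I₁ = 3.31e4 lux/2 = 1.655e+04 lux, polarized at 11°.
I₂ = I₁ · cos²(45°) = 1.655e+04 · 0.5 = 8275 lux.
I₃ = I₂ · cos²(45°) = 8275 · 0.5 = 4138 lux.
Transmitted fraction = 0.125.

I/I₀ ≈ 0.125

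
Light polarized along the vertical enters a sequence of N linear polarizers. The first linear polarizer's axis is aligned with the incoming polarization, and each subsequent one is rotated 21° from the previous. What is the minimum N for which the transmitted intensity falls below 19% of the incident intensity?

First polarizer is aligned with the polarization: full transmission.
Each further stage multiplies by cos²(21°) = 0.8716.
After N polarizers: T = 0.8716^(N−1). Require T < 0.19 ⇒ N−1 > ln(0.19)/ln(0.8716) = 12.08, so N−1 ≥ 13 and N = 14.
Check: N=14 gives T = 0.1675 < 0.19; N=13 gives T = 0.1922.

N = 14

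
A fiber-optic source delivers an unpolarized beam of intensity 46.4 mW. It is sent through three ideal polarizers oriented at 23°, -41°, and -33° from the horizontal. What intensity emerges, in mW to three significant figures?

Unpolarized light through the first polarizer → I₁ = 46.4 mW/2 = 23.2 mW, polarized at 23°.
I₂ = I₁ · cos²(64°) = 23.2 · 0.1922 = 4.458 mW.
I₃ = I₂ · cos²(8°) = 4.458 · 0.9806 = 4.372 mW.

I ≈ 4.37 mW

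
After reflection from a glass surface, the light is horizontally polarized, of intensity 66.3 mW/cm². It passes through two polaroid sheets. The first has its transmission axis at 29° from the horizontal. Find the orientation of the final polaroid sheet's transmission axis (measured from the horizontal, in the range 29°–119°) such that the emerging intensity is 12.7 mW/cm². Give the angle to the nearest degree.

I₁ = I₀ cos²(29° − 0°) = I₀ cos²(29°) = 0.765 I₀.
Target fraction: 12.7 / 66.3 mW/cm² = 0.1916 of I₀.
Need I₂/I₀ = 0.1916, so cos²(θ − 29°) = 0.1916 / 0.765 = 0.2504.
θ − 29° = arccos(√0.2504) = 60.0°, giving θ ≈ 29 + 60.0 = 89.0°.

θ ≈ 89°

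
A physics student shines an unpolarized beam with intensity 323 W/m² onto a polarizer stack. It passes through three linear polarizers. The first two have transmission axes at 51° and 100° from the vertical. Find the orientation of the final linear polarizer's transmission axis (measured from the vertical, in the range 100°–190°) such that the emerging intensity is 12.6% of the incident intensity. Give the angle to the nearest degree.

θ ≈ 140°

Unpolarized light through the first polarizer → I₁ = ½ I₀, now polarized at 51°.
I₂ = I₁ cos²(100° − 51°) = 0.5 I₀ · cos²(49°) = 0.2152 I₀.
Need I₃/I₀ = 0.126, so cos²(θ − 100°) = 0.126 / 0.2152 = 0.5855.
θ − 100° = arccos(√0.5855) = 40.1°, giving θ ≈ 100 + 40.1 = 140.1°.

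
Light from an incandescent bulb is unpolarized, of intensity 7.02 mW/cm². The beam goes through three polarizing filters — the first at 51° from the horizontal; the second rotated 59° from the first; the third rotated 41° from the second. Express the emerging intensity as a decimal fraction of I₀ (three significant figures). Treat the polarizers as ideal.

I/I₀ ≈ 0.0755

Unpolarized light through the first polarizer → I₁ = 7.02 mW/cm²/2 = 3.51 mW/cm², polarized at 51°.
I₂ = I₁ · cos²(59°) = 3.51 · 0.2653 = 0.9311 mW/cm².
I₃ = I₂ · cos²(41°) = 0.9311 · 0.5696 = 0.5303 mW/cm².
Transmitted fraction = 0.07555.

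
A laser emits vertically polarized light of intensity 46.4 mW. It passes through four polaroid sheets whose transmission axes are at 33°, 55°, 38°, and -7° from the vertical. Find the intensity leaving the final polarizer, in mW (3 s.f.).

I ≈ 12.8 mW

I₁ = 46.4 mW · cos²(33°) = 32.64 mW.
I₂ = I₁ · cos²(22°) = 32.64 · 0.8597 = 28.06 mW.
I₃ = I₂ · cos²(17°) = 28.06 · 0.9145 = 25.66 mW.
I₄ = I₃ · cos²(45°) = 25.66 · 0.5 = 12.83 mW.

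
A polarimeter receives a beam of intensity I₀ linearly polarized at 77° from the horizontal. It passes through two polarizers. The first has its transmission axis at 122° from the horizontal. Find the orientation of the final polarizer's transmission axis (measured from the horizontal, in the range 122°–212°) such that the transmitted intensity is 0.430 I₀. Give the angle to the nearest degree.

By Malus's law, I₁ = I₀ cos²(122° − 77°) = I₀ cos²(45°) = 0.5 I₀.
Need I₂/I₀ = 0.43, so cos²(θ − 122°) = 0.43 / 0.5 = 0.86.
θ − 122° = arccos(√0.86) = 22.0°, giving θ ≈ 122 + 22.0 = 144.0°.

θ ≈ 144°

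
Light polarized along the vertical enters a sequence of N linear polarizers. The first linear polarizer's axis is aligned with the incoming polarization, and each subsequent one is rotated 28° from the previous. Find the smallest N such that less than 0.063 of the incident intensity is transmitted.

First polarizer is aligned with the polarization: full transmission.
Each further stage multiplies by cos²(28°) = 0.7796.
After N polarizers: T = 0.7796^(N−1). Require T < 0.063 ⇒ N−1 > ln(0.063)/ln(0.7796) = 11.10, so N−1 ≥ 12 and N = 13.
Check: N=13 gives T = 0.0504 < 0.063; N=12 gives T = 0.06465.

N = 13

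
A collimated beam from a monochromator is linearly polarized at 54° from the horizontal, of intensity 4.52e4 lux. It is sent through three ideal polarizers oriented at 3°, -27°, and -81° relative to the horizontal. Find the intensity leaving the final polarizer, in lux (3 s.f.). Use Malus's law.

I ≈ 4640 lux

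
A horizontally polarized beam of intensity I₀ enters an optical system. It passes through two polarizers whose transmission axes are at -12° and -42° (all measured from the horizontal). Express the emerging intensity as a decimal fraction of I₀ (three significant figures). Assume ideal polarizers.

I₁ = I₀ cos²(-12° − 0°) = I₀ cos²(12°) = 0.9568 I₀.
I₂ = I₁ cos²(-42° + 12°) = 0.9568 I₀ · cos²(30°) = 0.7176 I₀.
Transmitted fraction = 0.7176.

≈ 0.718 I₀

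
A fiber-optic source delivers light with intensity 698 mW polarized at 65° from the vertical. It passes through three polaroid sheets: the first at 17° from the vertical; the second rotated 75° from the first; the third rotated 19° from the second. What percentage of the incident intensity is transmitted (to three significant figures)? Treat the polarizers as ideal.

≈ 2.68%

By Malus's law, I₁ = 698 mW · cos²(48°) = 312.5 mW.
I₂ = I₁ · cos²(75°) = 312.5 · 0.06699 = 20.93 mW.
I₃ = I₂ · cos²(19°) = 20.93 · 0.894 = 18.72 mW.
That is 2.681% of the incident intensity.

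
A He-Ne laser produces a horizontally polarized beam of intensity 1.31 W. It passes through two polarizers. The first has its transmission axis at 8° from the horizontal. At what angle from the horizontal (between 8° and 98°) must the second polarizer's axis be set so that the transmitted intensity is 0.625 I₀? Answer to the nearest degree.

I₁ = I₀ cos²(8° − 0°) = I₀ cos²(8°) = 0.9806 I₀.
Need I₂/I₀ = 0.625, so cos²(θ − 8°) = 0.625 / 0.9806 = 0.6373.
θ − 8° = arccos(√0.6373) = 37.0°, giving θ ≈ 8 + 37.0 = 45.0°.

θ ≈ 45°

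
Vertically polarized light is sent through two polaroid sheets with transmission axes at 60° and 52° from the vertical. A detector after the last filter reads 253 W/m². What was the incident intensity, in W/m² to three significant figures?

I₀ ≈ 1030 W/m²

I₁ = I₀ cos²(60° − 0°) = I₀ cos²(60°) = 0.25 I₀.
I₂ = I₁ cos²(52° − 60°) = 0.25 I₀ · cos²(8°) = 0.2452 I₀.
So 253 W/m² = 0.2452 I₀, giving I₀ = 253/0.2452 = 1032 W/m².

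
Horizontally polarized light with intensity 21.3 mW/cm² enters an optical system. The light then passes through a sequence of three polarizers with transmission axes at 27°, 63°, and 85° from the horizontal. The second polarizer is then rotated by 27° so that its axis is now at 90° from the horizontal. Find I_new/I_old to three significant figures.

Before rotation:
I₁ = I₀ cos²(27° − 0°) = I₀ cos²(27°) = 0.7939 I₀.
I₂ = I₁ cos²(63° − 27°) = 0.7939 I₀ · cos²(36°) = 0.5196 I₀.
I₃ = I₂ cos²(85° − 63°) = 0.5196 I₀ · cos²(22°) = 0.4467 I₀.
After rotation:
I₁ = I₀ cos²(27° − 0°) = I₀ cos²(27°) = 0.7939 I₀.
I₂ = I₁ cos²(90° − 27°) = 0.7939 I₀ · cos²(63°) = 0.1636 I₀.
I₃ = I₂ cos²(85° − 90°) = 0.1636 I₀ · cos²(5°) = 0.1624 I₀.
Ratio = 0.1624 / 0.4467 = 0.3635.

I_new/I_old ≈ 0.364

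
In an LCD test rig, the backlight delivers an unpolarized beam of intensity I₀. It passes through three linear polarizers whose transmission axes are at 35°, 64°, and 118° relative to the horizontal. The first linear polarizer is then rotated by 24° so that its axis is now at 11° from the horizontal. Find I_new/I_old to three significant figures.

Before rotation:
Unpolarized light through the first polarizer → I₁ = ½ I₀, now polarized at 35°.
I₂ = I₁ cos²(64° − 35°) = 0.5 I₀ · cos²(29°) = 0.3825 I₀.
I₃ = I₂ cos²(118° − 64°) = 0.3825 I₀ · cos²(54°) = 0.1321 I₀.
After rotation:
Unpolarized light through the first polarizer → I₁ = ½ I₀, now polarized at 11°.
I₂ = I₁ cos²(64° − 11°) = 0.5 I₀ · cos²(53°) = 0.1811 I₀.
I₃ = I₂ cos²(118° − 64°) = 0.1811 I₀ · cos²(54°) = 0.06257 I₀.
Ratio = 0.06257 / 0.1321 = 0.4735.

I_new/I_old ≈ 0.473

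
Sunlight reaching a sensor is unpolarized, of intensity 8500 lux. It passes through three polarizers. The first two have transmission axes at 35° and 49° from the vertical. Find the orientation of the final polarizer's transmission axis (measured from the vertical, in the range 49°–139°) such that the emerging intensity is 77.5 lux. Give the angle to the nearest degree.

θ ≈ 131°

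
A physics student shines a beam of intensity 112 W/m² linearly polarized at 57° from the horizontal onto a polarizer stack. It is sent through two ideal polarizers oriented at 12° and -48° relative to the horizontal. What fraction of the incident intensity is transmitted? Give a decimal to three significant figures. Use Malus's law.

By Malus's law, I₁ = 112 W/m² · cos²(45°) = 56 W/m².
I₂ = I₁ · cos²(60°) = 56 · 0.25 = 14 W/m².
Transmitted fraction = 0.125.

I/I₀ ≈ 0.125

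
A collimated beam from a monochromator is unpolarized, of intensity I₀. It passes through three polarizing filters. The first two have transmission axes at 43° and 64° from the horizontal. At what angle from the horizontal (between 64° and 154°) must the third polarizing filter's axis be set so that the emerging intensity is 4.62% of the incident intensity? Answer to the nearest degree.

Unpolarized light through the first polarizer → I₁ = ½ I₀, now polarized at 43°.
I₂ = I₁ cos²(64° − 43°) = 0.5 I₀ · cos²(21°) = 0.4358 I₀.
Need I₃/I₀ = 0.0462, so cos²(θ − 64°) = 0.0462 / 0.4358 = 0.106.
θ − 64° = arccos(√0.106) = 71.0°, giving θ ≈ 64 + 71.0 = 135.0°.

θ ≈ 135°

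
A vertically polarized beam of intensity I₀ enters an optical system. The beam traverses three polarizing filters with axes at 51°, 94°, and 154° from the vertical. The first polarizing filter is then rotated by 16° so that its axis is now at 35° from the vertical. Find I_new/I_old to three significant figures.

Before rotation:
I₁ = I₀ cos²(51° − 0°) = I₀ cos²(51°) = 0.396 I₀.
I₂ = I₁ cos²(94° − 51°) = 0.396 I₀ · cos²(43°) = 0.2118 I₀.
I₃ = I₂ cos²(154° − 94°) = 0.2118 I₀ · cos²(60°) = 0.05296 I₀.
After rotation:
I₁ = I₀ cos²(35° − 0°) = I₀ cos²(35°) = 0.671 I₀.
I₂ = I₁ cos²(94° − 35°) = 0.671 I₀ · cos²(59°) = 0.178 I₀.
I₃ = I₂ cos²(154° − 94°) = 0.178 I₀ · cos²(60°) = 0.0445 I₀.
Ratio = 0.0445 / 0.05296 = 0.8403.

I_new/I_old ≈ 0.840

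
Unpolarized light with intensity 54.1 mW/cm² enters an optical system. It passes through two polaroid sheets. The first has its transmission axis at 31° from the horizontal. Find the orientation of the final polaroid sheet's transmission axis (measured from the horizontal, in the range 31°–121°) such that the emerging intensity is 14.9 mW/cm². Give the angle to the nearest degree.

θ ≈ 73°

Unpolarized light through the first polarizer → I₁ = ½ I₀, now polarized at 31°.
Target fraction: 14.9 / 54.1 mW/cm² = 0.2754 of I₀.
Need I₂/I₀ = 0.2754, so cos²(θ − 31°) = 0.2754 / 0.5 = 0.5508.
θ − 31° = arccos(√0.5508) = 42.1°, giving θ ≈ 31 + 42.1 = 73.1°.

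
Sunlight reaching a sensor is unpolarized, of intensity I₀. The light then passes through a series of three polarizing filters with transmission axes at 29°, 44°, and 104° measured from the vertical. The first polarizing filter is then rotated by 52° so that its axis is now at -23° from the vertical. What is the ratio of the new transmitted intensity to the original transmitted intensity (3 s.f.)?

I_new/I_old ≈ 0.164

Before rotation:
Unpolarized light through the first polarizer → I₁ = ½ I₀, now polarized at 29°.
I₂ = I₁ cos²(44° − 29°) = 0.5 I₀ · cos²(15°) = 0.4665 I₀.
I₃ = I₂ cos²(104° − 44°) = 0.4665 I₀ · cos²(60°) = 0.1166 I₀.
After rotation:
Unpolarized light through the first polarizer → I₁ = ½ I₀, now polarized at -23°.
I₂ = I₁ cos²(44° + 23°) = 0.5 I₀ · cos²(67°) = 0.07634 I₀.
I₃ = I₂ cos²(104° − 44°) = 0.07634 I₀ · cos²(60°) = 0.01908 I₀.
Ratio = 0.01908 / 0.1166 = 0.1636.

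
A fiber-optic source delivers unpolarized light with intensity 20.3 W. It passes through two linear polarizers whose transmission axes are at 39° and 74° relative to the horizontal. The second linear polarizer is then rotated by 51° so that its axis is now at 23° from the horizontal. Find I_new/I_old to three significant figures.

I_new/I_old ≈ 1.38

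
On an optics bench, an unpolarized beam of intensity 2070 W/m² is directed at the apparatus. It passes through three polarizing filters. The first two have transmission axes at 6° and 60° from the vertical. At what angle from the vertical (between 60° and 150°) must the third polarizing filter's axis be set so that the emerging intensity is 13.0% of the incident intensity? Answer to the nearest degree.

Unpolarized light through the first polarizer → I₁ = ½ I₀, now polarized at 6°.
I₂ = I₁ cos²(60° − 6°) = 0.5 I₀ · cos²(54°) = 0.1727 I₀.
Need I₃/I₀ = 0.13, so cos²(θ − 60°) = 0.13 / 0.1727 = 0.7526.
θ − 60° = arccos(√0.7526) = 29.8°, giving θ ≈ 60 + 29.8 = 89.8°.

θ ≈ 90°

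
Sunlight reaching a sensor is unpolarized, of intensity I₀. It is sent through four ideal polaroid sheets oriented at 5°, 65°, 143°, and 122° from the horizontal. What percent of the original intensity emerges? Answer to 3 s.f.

≈ 0.471%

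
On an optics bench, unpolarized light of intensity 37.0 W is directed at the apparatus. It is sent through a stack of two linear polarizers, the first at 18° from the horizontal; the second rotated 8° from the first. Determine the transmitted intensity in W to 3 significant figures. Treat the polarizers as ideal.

I ≈ 18.1 W

Unpolarized light through the first polarizer → I₁ = 37.0 W/2 = 18.5 W, polarized at 18°.
I₂ = I₁ · cos²(8°) = 18.5 · 0.9806 = 18.14 W.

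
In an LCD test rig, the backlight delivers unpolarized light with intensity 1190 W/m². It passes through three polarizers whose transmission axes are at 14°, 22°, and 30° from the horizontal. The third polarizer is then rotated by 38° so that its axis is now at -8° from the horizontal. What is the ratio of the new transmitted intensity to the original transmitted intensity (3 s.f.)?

Before rotation:
Unpolarized light through the first polarizer → I₁ = ½ I₀, now polarized at 14°.
I₂ = I₁ cos²(22° − 14°) = 0.5 I₀ · cos²(8°) = 0.4903 I₀.
I₃ = I₂ cos²(30° − 22°) = 0.4903 I₀ · cos²(8°) = 0.4808 I₀.
After rotation:
Unpolarized light through the first polarizer → I₁ = ½ I₀, now polarized at 14°.
I₂ = I₁ cos²(22° − 14°) = 0.5 I₀ · cos²(8°) = 0.4903 I₀.
I₃ = I₂ cos²(-8° − 22°) = 0.4903 I₀ · cos²(30°) = 0.3677 I₀.
Ratio = 0.3677 / 0.4808 = 0.7648.

I_new/I_old ≈ 0.765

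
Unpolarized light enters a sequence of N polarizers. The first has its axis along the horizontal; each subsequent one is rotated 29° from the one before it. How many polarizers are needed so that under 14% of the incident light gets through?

First polarizer halves the unpolarized light: factor 1/2.
Each further stage multiplies by cos²(29°) = 0.765.
After N polarizers: T = 0.5·0.765^(N−1). Require T < 0.14 ⇒ N−1 > ln(0.14/0.5)/ln(0.765) = 4.75, so N−1 ≥ 5 and N = 6.
Check: N=6 gives T = 0.131 < 0.14; N=5 gives T = 0.1712.

N = 6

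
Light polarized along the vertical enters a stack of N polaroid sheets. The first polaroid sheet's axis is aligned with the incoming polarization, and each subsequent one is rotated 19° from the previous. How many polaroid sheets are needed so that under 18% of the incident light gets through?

First polarizer is aligned with the polarization: full transmission.
Each further stage multiplies by cos²(19°) = 0.894.
After N polarizers: T = 0.894^(N−1). Require T < 0.18 ⇒ N−1 > ln(0.18)/ln(0.894) = 15.30, so N−1 ≥ 16 and N = 17.
Check: N=17 gives T = 0.1665 < 0.18; N=16 gives T = 0.1863.

N = 17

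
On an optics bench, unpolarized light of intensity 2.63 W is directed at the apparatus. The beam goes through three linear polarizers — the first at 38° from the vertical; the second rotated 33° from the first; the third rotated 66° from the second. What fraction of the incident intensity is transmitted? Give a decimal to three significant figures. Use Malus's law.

Unpolarized light through the first polarizer → I₁ = 2.63 W/2 = 1.315 W, polarized at 38°.
I₂ = I₁ · cos²(33°) = 1.315 · 0.7034 = 0.9249 W.
I₃ = I₂ · cos²(66°) = 0.9249 · 0.1654 = 0.153 W.
Transmitted fraction = 0.05818.

I/I₀ ≈ 0.0582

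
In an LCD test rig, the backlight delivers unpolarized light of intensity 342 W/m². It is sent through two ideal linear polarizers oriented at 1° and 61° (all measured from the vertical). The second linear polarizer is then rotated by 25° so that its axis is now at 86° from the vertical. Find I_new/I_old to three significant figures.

I_new/I_old ≈ 0.0304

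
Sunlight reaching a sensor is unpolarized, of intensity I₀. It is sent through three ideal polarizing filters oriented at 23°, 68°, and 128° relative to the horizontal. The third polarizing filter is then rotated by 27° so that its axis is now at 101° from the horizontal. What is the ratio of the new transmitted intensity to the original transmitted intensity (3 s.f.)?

Before rotation:
Unpolarized light through the first polarizer → I₁ = ½ I₀, now polarized at 23°.
I₂ = I₁ cos²(68° − 23°) = 0.5 I₀ · cos²(45°) = 0.25 I₀.
I₃ = I₂ cos²(128° − 68°) = 0.25 I₀ · cos²(60°) = 0.0625 I₀.
After rotation:
Unpolarized light through the first polarizer → I₁ = ½ I₀, now polarized at 23°.
I₂ = I₁ cos²(68° − 23°) = 0.5 I₀ · cos²(45°) = 0.25 I₀.
I₃ = I₂ cos²(101° − 68°) = 0.25 I₀ · cos²(33°) = 0.1758 I₀.
Ratio = 0.1758 / 0.0625 = 2.813.

I_new/I_old ≈ 2.81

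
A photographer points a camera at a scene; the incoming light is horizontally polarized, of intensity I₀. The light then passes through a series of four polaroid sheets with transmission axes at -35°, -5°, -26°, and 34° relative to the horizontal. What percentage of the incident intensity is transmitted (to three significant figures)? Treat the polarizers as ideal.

I₁ = I₀ cos²(-35° − 0°) = I₀ cos²(35°) = 0.671 I₀.
I₂ = I₁ cos²(-5° + 35°) = 0.671 I₀ · cos²(30°) = 0.5033 I₀.
I₃ = I₂ cos²(-26° + 5°) = 0.5033 I₀ · cos²(21°) = 0.4386 I₀.
I₄ = I₃ cos²(34° + 26°) = 0.4386 I₀ · cos²(60°) = 0.1097 I₀.
That is 10.97% of the incident intensity.

≈ 11.0%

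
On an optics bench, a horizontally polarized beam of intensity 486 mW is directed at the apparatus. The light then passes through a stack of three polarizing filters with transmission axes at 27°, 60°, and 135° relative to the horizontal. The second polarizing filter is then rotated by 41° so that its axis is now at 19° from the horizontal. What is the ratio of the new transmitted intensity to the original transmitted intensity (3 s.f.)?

I_new/I_old ≈ 4.00

Before rotation:
By Malus's law, I₁ = I₀ cos²(27° − 0°) = I₀ cos²(27°) = 0.7939 I₀.
I₂ = I₁ cos²(60° − 27°) = 0.7939 I₀ · cos²(33°) = 0.5584 I₀.
I₃ = I₂ cos²(135° − 60°) = 0.5584 I₀ · cos²(75°) = 0.03741 I₀.
After rotation:
I₁ = I₀ cos²(27° − 0°) = I₀ cos²(27°) = 0.7939 I₀.
I₂ = I₁ cos²(19° − 27°) = 0.7939 I₀ · cos²(8°) = 0.7785 I₀.
Angle between axes 2 and 3: 64°. I₃ = 0.7785 I₀ · cos²(64°) = 0.1496 I₀.
Ratio = 0.1496 / 0.03741 = 4.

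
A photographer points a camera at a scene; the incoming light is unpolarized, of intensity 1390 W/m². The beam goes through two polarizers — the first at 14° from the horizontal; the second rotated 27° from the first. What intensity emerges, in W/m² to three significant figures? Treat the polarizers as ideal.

I ≈ 552 W/m²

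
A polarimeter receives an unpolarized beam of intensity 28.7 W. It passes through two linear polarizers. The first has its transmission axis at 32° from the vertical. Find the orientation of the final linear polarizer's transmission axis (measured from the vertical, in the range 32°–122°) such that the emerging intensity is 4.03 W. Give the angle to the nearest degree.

Unpolarized light through the first polarizer → I₁ = ½ I₀, now polarized at 32°.
Target fraction: 4.03 / 28.7 W = 0.1404 of I₀.
Need I₂/I₀ = 0.1404, so cos²(θ − 32°) = 0.1404 / 0.5 = 0.2808.
θ − 32° = arccos(√0.2808) = 58.0°, giving θ ≈ 32 + 58.0 = 90.0°.

θ ≈ 90°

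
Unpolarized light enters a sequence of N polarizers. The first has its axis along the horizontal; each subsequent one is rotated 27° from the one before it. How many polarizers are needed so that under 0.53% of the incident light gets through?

First polarizer halves the unpolarized light: factor 1/2.
Each further stage multiplies by cos²(27°) = 0.7939.
After N polarizers: T = 0.5·0.7939^(N−1). Require T < 0.0053 ⇒ N−1 > ln(0.0053/0.5)/ln(0.7939) = 19.70, so N−1 ≥ 20 and N = 21.
Check: N=21 gives T = 0.004945 < 0.0053; N=20 gives T = 0.006229.

N = 21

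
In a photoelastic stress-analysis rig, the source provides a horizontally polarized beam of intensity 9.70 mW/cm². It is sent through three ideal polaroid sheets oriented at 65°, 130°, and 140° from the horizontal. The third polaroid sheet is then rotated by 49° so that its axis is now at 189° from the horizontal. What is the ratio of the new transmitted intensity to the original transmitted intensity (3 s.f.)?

Before rotation:
By Malus's law, I₁ = I₀ cos²(65° − 0°) = I₀ cos²(65°) = 0.1786 I₀.
I₂ = I₁ cos²(130° − 65°) = 0.1786 I₀ · cos²(65°) = 0.0319 I₀.
I₃ = I₂ cos²(140° − 130°) = 0.0319 I₀ · cos²(10°) = 0.03094 I₀.
After rotation:
I₁ = I₀ cos²(65° − 0°) = I₀ cos²(65°) = 0.1786 I₀.
I₂ = I₁ cos²(130° − 65°) = 0.1786 I₀ · cos²(65°) = 0.0319 I₀.
I₃ = I₂ cos²(189° − 130°) = 0.0319 I₀ · cos²(59°) = 0.008462 I₀.
Ratio = 0.008462 / 0.03094 = 0.2735.

I_new/I_old ≈ 0.274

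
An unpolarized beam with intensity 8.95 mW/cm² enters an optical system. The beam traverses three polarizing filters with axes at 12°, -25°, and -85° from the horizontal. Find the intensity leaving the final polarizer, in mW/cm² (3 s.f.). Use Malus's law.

Unpolarized light through the first polarizer → I₁ = 8.95 mW/cm²/2 = 4.475 mW/cm², polarized at 12°.
I₂ = I₁ · cos²(37°) = 4.475 · 0.6378 = 2.854 mW/cm².
I₃ = I₂ · cos²(60°) = 2.854 · 0.25 = 0.7136 mW/cm².

I ≈ 0.714 mW/cm²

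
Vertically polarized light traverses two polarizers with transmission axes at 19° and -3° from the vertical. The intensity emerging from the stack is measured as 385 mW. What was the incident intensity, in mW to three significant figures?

I₀ ≈ 501 mW

I₁ = I₀ cos²(19° − 0°) = I₀ cos²(19°) = 0.894 I₀.
I₂ = I₁ cos²(-3° − 19°) = 0.894 I₀ · cos²(22°) = 0.7685 I₀.
So 385 mW = 0.7685 I₀, giving I₀ = 385/0.7685 = 500.9 mW.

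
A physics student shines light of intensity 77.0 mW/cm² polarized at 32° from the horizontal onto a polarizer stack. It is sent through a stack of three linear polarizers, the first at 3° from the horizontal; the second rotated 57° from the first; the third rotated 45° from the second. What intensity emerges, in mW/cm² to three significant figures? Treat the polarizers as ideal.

I₁ = 77.0 mW/cm² · cos²(29°) = 58.9 mW/cm².
I₂ = I₁ · cos²(57°) = 58.9 · 0.2966 = 17.47 mW/cm².
I₃ = I₂ · cos²(45°) = 17.47 · 0.5 = 8.736 mW/cm².

I ≈ 8.74 mW/cm²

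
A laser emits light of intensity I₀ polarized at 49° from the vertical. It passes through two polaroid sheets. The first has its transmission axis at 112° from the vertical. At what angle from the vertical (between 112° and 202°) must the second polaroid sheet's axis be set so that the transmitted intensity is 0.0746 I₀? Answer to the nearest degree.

By Malus's law, I₁ = I₀ cos²(112° − 49°) = I₀ cos²(63°) = 0.2061 I₀.
Need I₂/I₀ = 0.0746, so cos²(θ − 112°) = 0.0746 / 0.2061 = 0.3619.
θ − 112° = arccos(√0.3619) = 53.0°, giving θ ≈ 112 + 53.0 = 165.0°.

θ ≈ 165°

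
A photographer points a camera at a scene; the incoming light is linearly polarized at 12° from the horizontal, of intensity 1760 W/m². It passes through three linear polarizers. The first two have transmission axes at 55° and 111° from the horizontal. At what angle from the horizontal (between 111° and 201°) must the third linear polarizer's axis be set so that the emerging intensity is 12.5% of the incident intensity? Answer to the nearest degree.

I₁ = I₀ cos²(55° − 12°) = I₀ cos²(43°) = 0.5349 I₀.
I₂ = I₁ cos²(111° − 55°) = 0.5349 I₀ · cos²(56°) = 0.1673 I₀.
Need I₃/I₀ = 0.125, so cos²(θ − 111°) = 0.125 / 0.1673 = 0.7474.
θ − 111° = arccos(√0.7474) = 30.2°, giving θ ≈ 111 + 30.2 = 141.2°.

θ ≈ 141°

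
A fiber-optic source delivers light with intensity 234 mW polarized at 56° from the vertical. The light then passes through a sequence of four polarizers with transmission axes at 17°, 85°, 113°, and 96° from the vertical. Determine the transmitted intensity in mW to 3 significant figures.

I₁ = 234 mW · cos²(39°) = 141.3 mW.
I₂ = I₁ · cos²(68°) = 141.3 · 0.1403 = 19.83 mW.
I₃ = I₂ · cos²(28°) = 19.83 · 0.7796 = 15.46 mW.
I₄ = I₃ · cos²(17°) = 15.46 · 0.9145 = 14.14 mW.

I ≈ 14.1 mW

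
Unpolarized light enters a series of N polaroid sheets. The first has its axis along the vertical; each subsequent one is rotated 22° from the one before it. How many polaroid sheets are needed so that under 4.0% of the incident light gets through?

First polarizer halves the unpolarized light: factor 1/2.
Each further stage multiplies by cos²(22°) = 0.8597.
After N polarizers: T = 0.5·0.8597^(N−1). Require T < 0.040 ⇒ N−1 > ln(0.040/0.5)/ln(0.8597) = 16.70, so N−1 ≥ 17 and N = 18.
Check: N=18 gives T = 0.03825 < 0.040; N=17 gives T = 0.04449.

N = 18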